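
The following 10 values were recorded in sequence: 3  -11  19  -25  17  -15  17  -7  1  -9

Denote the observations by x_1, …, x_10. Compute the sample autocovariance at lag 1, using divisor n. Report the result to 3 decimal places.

-179.200

Mean x̄ = (3 − 11 + 19 − 25 + 17 − 15 + 17 − 7 + 1 − 9)/10 = -1.0000
Σ_{t=1}^{9}(x_t−x̄)(x_{t+1}−x̄) = -1792.0000
γ_1 = -1792.0000 / 10 = -179.200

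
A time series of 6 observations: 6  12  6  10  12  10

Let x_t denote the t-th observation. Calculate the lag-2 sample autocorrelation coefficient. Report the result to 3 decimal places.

0.119

Mean x̄ = (6 + 12 + 6 + 10 + 12 + 10)/6 = 9.3333
Σ(x_t−x̄)(x_{t+2}−x̄) = (11.1111) + (1.7778) + (-8.8889) + (0.4444) = 4.4444
Denominator Σ(x_t−x̄)² = 37.3333
r_2 = 4.4444 / 37.3333 = 0.119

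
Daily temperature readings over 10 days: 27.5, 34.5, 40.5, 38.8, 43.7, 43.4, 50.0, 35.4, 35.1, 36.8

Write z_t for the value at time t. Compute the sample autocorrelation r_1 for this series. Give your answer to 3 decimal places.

0.286

Mean z̄ = (27.5 + 34.5 + 40.5 + 38.8 + 43.7 + 43.4 + 50.0 + 35.4 + 35.1 + 36.8)/10 = 38.5700
Numerator Σ_{t=1}^{9}(z_t−z̄)(z_{t+1}−z̄) = 99.7171
Denominator Σ(z_t−z̄)² = 348.4010
r_1 = 99.7171 / 348.4010 = 0.286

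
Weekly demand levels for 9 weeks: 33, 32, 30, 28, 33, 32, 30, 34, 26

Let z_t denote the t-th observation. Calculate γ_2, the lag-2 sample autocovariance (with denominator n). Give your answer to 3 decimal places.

Mean z̄ = (33 + 32 + 30 + 28 + 33 + 32 + 30 + 34 + 26)/9 = 30.8889
Σ_{t=1}^{7}(z_t−z̄)(z_{t+2}−z̄) = -4.2469
γ_2 = -4.2469 / 9 = -0.472

-0.472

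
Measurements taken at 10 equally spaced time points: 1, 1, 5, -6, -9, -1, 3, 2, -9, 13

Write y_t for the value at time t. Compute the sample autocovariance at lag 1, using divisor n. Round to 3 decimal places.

Mean ȳ = (1 + 1 + 5 − 6 − 9 − 1 + 3 + 2 − 9 + 13)/10 = 0.0000
Σ_{t=1}^{9}(y_t−ȳ)(y_{t+1}−ȳ) = -93.0000
γ_1 = -93.0000 / 10 = -9.300

-9.300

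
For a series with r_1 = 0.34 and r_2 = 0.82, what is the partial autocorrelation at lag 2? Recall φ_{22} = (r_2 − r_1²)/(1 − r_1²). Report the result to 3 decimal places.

φ_{22} = (r_2 − r_1²) / (1 − r_1²)
r_1² = (0.34)² = 0.1156
Numerator = 0.82 − 0.1156 = 0.7044; denominator = 1 − 0.1156 = 0.8844
φ_{22} = 0.7044 / 0.8844 = 0.796

0.796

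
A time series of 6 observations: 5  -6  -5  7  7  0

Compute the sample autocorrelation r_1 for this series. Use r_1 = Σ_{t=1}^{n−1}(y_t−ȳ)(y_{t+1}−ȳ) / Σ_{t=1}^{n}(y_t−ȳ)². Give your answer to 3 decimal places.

0.047

Mean ȳ = (5 − 6 − 5 + 7 + 7 + 0)/6 = 1.3333
Deviations from mean: 3.6667, -7.3333, -6.3333, 5.6667, 5.6667, -1.3333
Σ(y_t−ȳ)(y_{t+1}−ȳ) = (-26.8889) + (46.4444) + (-35.8889) + (32.1111) + (-7.5556) = 8.2222
Denominator Σ(y_t−ȳ)² = 173.3333
r_1 = 8.2222 / 173.3333 = 0.047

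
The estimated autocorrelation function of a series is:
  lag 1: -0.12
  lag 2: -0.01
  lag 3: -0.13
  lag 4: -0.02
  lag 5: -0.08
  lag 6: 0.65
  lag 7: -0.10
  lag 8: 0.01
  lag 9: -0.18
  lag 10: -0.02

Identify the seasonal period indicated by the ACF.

The largest autocorrelation is r_6 = 0.65; the remaining lags stay at or below 0.01.
The dominant spike at lag 6 indicates a seasonal period of 6.

6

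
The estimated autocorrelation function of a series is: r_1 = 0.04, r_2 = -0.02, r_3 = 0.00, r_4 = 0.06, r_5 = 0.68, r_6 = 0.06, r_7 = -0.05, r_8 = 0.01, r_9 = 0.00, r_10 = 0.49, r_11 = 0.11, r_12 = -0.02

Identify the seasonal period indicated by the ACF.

The largest autocorrelation is r_5 = 0.68, with a weaker echo at lag 10 (0.49); the remaining lags stay at or below 0.11.
The dominant spike at lag 5 indicates a seasonal period of 5.

5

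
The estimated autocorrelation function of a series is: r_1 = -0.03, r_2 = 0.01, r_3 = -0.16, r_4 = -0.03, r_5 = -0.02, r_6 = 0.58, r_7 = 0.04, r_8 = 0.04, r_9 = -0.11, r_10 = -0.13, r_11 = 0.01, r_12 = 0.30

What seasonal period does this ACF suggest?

6

The largest autocorrelation is r_6 = 0.58, with a weaker echo at lag 12 (0.30); the remaining lags stay at or below 0.04.
The dominant spike at lag 6 indicates a seasonal period of 6.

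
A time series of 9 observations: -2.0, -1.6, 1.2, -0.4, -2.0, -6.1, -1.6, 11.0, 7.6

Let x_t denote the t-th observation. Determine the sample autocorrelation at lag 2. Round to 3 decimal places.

Mean x̄ = (-2.0 − 1.6 + 1.2 − 0.4 − 2.0 − 6.1 − 1.6 + 11.0 + 7.6)/9 = 0.6778
Numerator Σ_{t=1}^{7}(x_t−x̄)(x_{t+2}−x̄) = -72.6665
Denominator Σ(x_t−x̄)² = 226.5556
r_2 = -72.6665 / 226.5556 = -0.321

-0.321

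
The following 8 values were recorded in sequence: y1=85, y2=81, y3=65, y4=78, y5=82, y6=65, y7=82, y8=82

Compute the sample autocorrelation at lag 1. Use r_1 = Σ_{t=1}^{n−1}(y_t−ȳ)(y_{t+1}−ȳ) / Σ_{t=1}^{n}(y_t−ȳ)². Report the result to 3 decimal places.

Mean ȳ = (85 + 81 + 65 + 78 + 82 + 65 + 82 + 82)/8 = 77.5000
Deviations from mean: 7.5000, 3.5000, -12.5000, 0.5000, 4.5000, -12.5000, 4.5000, 4.5000
Numerator Σ_{t=1}^{7}(y_t−ȳ)(y_{t+1}−ȳ) = -113.7500
Denominator Σ(y_t−ȳ)² = 442.0000
r_1 = -113.7500 / 442.0000 = -0.257

-0.257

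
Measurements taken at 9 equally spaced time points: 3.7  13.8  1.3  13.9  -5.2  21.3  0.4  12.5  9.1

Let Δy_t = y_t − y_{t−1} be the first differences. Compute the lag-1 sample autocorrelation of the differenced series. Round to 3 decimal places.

First differences Δy: 10.1, -12.5, 12.6, -19.1, 26.5, -20.9, 12.1, -3.4
Mean of differences = 0.6750
Numerator Σ(Δy_t−Δȳ)(Δy_{t+1}−Δȳ) = -1878.0181
Denominator Σ(Δy_t−Δȳ)² = 2075.2150
r_1(Δy) = -1878.0181 / 2075.2150 = -0.905

-0.905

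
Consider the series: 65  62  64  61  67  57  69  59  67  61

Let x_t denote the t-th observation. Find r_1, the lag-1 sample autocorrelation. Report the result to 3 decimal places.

Mean x̄ = (65 + 62 + 64 + 61 + 67 + 57 + 69 + 59 + 67 + 61)/10 = 63.2000
Numerator Σ_{t=1}^{9}(x_t−x̄)(x_{t+1}−x̄) = -121.4400
Denominator Σ(x_t−x̄)² = 133.6000
r_1 = -121.4400 / 133.6000 = -0.909

-0.909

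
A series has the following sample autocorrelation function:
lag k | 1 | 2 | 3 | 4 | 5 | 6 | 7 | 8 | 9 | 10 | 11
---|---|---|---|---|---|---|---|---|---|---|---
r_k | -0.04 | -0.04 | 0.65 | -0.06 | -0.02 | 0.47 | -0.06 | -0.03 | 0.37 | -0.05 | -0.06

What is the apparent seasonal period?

3

The largest autocorrelation is r_3 = 0.65, with weaker echoes at lags 6 (0.47) and 9 (0.37); the remaining lags stay at or below -0.02.
The dominant spike at lag 3 indicates a seasonal period of 3.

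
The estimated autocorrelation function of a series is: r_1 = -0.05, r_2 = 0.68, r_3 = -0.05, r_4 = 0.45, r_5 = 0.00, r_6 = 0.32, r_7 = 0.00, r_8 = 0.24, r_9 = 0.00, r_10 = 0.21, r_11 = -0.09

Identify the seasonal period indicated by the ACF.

The largest autocorrelation is r_2 = 0.68, with weaker echoes at lags 4 (0.45), 6 (0.32), 8 (0.24) and 10 (0.21); the remaining lags stay at or below 0.00.
The dominant spike at lag 2 indicates a seasonal period of 2.

2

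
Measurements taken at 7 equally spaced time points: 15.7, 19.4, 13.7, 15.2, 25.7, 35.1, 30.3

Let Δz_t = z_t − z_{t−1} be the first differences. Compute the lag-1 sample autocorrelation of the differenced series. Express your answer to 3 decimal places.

-0.019

First differences Δz: 3.7, -5.7, 1.5, 10.5, 9.4, -4.8
Mean of differences = 2.4333
Numerator Σ(Δz_t−Δz̄)(Δz_{t+1}−Δz̄) = -4.4344
Denominator Σ(Δz_t−Δz̄)² = 234.5533
r_1(Δz) = -4.4344 / 234.5533 = -0.019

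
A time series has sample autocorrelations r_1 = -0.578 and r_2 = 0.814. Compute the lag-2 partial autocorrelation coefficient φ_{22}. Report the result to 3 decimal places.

φ_{22} = (r_2 − r_1²) / (1 − r_1²)
r_1² = (-0.578)² = 0.334084
Numerator = 0.814 − 0.3341 = 0.4799; denominator = 1 − 0.3341 = 0.6659
φ_{22} = 0.4799 / 0.6659 = 0.721

0.721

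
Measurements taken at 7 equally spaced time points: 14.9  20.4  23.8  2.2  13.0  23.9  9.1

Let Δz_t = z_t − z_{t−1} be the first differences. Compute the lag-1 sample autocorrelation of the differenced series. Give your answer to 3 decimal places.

First differences Δz: 5.5, 3.4, -21.6, 10.8, 10.9, -14.8
Mean of differences = -0.9667
Numerator Σ(Δz_t−Δz̄)(Δz_{t+1}−Δz̄) = -329.1711
Denominator Σ(Δz_t−Δz̄)² = 957.2533
r_1(Δz) = -329.1711 / 957.2533 = -0.344

-0.344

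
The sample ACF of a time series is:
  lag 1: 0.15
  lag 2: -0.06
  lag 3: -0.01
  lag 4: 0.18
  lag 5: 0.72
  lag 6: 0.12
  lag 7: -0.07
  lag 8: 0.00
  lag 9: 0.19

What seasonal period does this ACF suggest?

5

The largest autocorrelation is r_5 = 0.72; the remaining lags stay at or below 0.19.
The dominant spike at lag 5 indicates a seasonal period of 5.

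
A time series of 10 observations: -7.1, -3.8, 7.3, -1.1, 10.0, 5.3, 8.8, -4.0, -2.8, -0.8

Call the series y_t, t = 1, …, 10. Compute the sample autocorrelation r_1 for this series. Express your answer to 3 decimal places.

Mean ȳ = (-7.1 − 3.8 + 7.3 − 1.1 + 10.0 + 5.3 + 8.8 − 4.0 − 2.8 − 0.8)/10 = 1.1800
Numerator Σ_{t=1}^{9}(y_t−ȳ)(y_{t+1}−ȳ) = 33.4516
Denominator Σ(y_t−ȳ)² = 335.4360
r_1 = 33.4516 / 335.4360 = 0.100

0.100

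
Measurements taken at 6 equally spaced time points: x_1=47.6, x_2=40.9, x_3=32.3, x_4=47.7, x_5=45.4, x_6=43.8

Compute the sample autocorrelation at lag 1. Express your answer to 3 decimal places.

Mean x̄ = (47.6 + 40.9 + 32.3 + 47.7 + 45.4 + 43.8)/6 = 42.9500
Numerator Σ_{t=1}^{5}(x_t−x̄)(x_{t+1}−x̄) = -24.5675
Denominator Σ(x_t−x̄)² = 168.5350
r_1 = -24.5675 / 168.5350 = -0.146

-0.146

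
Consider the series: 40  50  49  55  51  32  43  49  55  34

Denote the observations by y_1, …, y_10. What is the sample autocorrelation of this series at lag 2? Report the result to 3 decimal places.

Mean ȳ = (40 + 50 + 49 + 55 + 51 + 32 + 43 + 49 + 55 + 34)/10 = 45.8000
Numerator Σ_{t=1}^{8}(y_t−ȳ)(y_{t+2}−ȳ) = -212.4800
Denominator Σ(y_t−ȳ)² = 605.6000
r_2 = -212.4800 / 605.6000 = -0.351

-0.351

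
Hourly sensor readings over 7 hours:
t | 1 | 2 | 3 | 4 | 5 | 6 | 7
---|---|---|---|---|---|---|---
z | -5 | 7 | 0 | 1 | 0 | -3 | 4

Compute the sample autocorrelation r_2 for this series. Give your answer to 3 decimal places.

0.028

Mean z̄ = (-5 + 7 + 0 + 1 + 0 − 3 + 4)/7 = 0.5714
Deviations from mean: -5.5714, 6.4286, -0.5714, 0.4286, -0.5714, -3.5714, 3.4286
Numerator Σ_{t=1}^{5}(z_t−z̄)(z_{t+2}−z̄) = 2.7755
Denominator Σ(z_t−z̄)² = 97.7143
r_2 = 2.7755 / 97.7143 = 0.028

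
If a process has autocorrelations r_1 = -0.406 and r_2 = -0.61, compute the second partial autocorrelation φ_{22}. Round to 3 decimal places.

-0.928

φ_{22} = (r_2 − r_1²) / (1 − r_1²)
r_1² = (-0.406)² = 0.164836
Numerator = -0.61 − 0.1648 = -0.7748; denominator = 1 − 0.1648 = 0.8352
φ_{22} = -0.7748 / 0.8352 = -0.928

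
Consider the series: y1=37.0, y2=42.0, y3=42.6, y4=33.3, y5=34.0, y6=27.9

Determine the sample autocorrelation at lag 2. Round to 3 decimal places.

Mean ȳ = (37.0 + 42.0 + 42.6 + 33.3 + 34.0 + 27.9)/6 = 36.1333
Deviations from mean: 0.8667, 5.8667, 6.4667, -2.8333, -2.1333, -8.2333
Numerator Σ_{t=1}^{4}(y_t−ȳ)(y_{t+2}−ȳ) = -1.4856
Denominator Σ(y_t−ȳ)² = 157.3533
r_2 = -1.4856 / 157.3533 = -0.009

-0.009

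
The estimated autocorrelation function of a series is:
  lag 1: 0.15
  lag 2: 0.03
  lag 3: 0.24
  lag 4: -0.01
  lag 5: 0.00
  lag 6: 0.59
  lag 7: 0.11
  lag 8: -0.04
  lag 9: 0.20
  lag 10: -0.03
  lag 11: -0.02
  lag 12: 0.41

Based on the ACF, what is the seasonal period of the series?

6

The largest autocorrelation is r_6 = 0.59, with a weaker echo at lag 12 (0.41); the remaining lags stay at or below 0.24.
The dominant spike at lag 6 indicates a seasonal period of 6.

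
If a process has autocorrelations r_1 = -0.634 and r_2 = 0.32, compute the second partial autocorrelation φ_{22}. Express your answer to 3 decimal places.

φ_{22} = (r_2 − r_1²) / (1 − r_1²)
r_1² = (-0.634)² = 0.401956
Numerator = 0.32 − 0.4020 = -0.0820; denominator = 1 − 0.4020 = 0.5980
φ_{22} = -0.0820 / 0.5980 = -0.137

-0.137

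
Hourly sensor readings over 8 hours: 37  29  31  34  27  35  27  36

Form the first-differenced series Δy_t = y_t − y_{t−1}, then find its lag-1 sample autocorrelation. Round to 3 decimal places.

First differences Δy: -8, 2, 3, -7, 8, -8, 9
Mean of differences = -0.1429
Numerator Σ(Δy_t−Δȳ)(Δy_{t+1}−Δȳ) = -223.3061
Denominator Σ(Δy_t−Δȳ)² = 334.8571
r_1(Δy) = -223.3061 / 334.8571 = -0.667

-0.667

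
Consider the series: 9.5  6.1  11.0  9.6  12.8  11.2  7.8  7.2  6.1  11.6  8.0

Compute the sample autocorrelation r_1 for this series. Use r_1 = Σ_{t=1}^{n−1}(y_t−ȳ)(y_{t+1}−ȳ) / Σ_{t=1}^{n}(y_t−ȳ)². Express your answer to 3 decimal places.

Mean ȳ = (9.5 + 6.1 + 11.0 + 9.6 + 12.8 + 11.2 + 7.8 + 7.2 + 6.1 + 11.6 + 8.0)/11 = 9.1727
Numerator Σ_{t=1}^{10}(y_t−ȳ)(y_{t+1}−ȳ) = -1.2544
Denominator Σ(y_t−ȳ)² = 52.8218
r_1 = -1.2544 / 52.8218 = -0.024

-0.024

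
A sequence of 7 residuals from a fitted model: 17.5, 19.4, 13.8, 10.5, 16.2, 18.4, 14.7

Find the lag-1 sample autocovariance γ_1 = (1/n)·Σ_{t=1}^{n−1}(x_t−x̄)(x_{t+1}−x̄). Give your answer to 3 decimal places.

0.796

Mean x̄ = (17.5 + 19.4 + 13.8 + 10.5 + 16.2 + 18.4 + 14.7)/7 = 15.7857
Deviations: 1.7143, 3.6143, -1.9857, -5.2857, 0.4143, 2.6143, -1.0857
Σ_{t=1}^{6}(x_t−x̄)(x_{t+1}−x̄) = 5.5698
γ_1 = 5.5698 / 7 = 0.796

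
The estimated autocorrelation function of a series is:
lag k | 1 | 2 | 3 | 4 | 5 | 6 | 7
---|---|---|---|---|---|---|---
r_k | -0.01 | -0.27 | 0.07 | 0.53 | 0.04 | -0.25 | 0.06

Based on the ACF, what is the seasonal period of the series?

4

The largest autocorrelation is r_4 = 0.53; the remaining lags stay at or below 0.07.
The dominant spike at lag 4 indicates a seasonal period of 4.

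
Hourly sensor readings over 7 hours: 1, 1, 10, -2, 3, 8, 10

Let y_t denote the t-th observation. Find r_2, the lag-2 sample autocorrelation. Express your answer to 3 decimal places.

-0.254

Mean ȳ = (1 + 1 + 10 − 2 + 3 + 8 + 10)/7 = 4.4286
Σ(y_t−ȳ)(y_{t+2}−ȳ) = (-19.1020) + (22.0408) + (-7.9592) + (-22.9592) + (-7.9592) = -35.9388
Denominator Σ(y_t−ȳ)² = 141.7143
r_2 = -35.9388 / 141.7143 = -0.254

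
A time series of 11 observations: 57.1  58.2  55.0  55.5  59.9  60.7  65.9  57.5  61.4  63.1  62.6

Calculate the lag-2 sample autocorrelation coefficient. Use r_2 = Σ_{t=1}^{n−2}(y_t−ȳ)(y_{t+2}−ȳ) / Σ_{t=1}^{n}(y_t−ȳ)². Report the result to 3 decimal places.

0.176

Mean ȳ = (57.1 + 58.2 + 55.0 + 55.5 + 59.9 + 60.7 + 65.9 + 57.5 + 61.4 + 63.1 + 62.6)/11 = 59.7182
Numerator Σ_{t=1}^{9}(y_t−ȳ)(y_{t+2}−ȳ) = 20.4457
Denominator Σ(y_t−ȳ)² = 115.9164
r_2 = 20.4457 / 115.9164 = 0.176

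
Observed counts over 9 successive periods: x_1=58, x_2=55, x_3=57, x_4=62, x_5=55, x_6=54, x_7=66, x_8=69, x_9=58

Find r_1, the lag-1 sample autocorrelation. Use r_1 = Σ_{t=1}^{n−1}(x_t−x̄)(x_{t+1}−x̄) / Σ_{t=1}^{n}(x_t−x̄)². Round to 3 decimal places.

0.169

Mean x̄ = (58 + 55 + 57 + 62 + 55 + 54 + 66 + 69 + 58)/9 = 59.3333
Numerator Σ_{t=1}^{8}(x_t−x̄)(x_{t+1}−x̄) = 37.2222
Denominator Σ(x_t−x̄)² = 220.0000
r_1 = 37.2222 / 220.0000 = 0.169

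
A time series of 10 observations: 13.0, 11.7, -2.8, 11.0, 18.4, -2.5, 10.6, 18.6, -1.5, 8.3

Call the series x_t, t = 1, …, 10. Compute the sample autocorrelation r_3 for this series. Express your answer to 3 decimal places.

Mean x̄ = (13.0 + 11.7 − 2.8 + 11.0 + 18.4 − 2.5 + 10.6 + 18.6 − 1.5 + 8.3)/10 = 8.4800
Σ(x_t−x̄)(x_{t+3}−x̄) = (11.3904) + (31.9424) + (123.8544) + (5.3424) + (100.3904) + (109.5804) + (-0.3816) = 382.1188
Denominator Σ(x_t−x̄)² = 589.8960
r_3 = 382.1188 / 589.8960 = 0.648

0.648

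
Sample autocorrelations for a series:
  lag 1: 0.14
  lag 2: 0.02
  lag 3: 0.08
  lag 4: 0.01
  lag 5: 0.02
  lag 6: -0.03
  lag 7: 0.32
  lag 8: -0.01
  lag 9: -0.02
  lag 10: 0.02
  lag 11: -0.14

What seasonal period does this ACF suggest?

The largest autocorrelation is r_7 = 0.32; the remaining lags stay at or below 0.14.
The dominant spike at lag 7 indicates a seasonal period of 7.

7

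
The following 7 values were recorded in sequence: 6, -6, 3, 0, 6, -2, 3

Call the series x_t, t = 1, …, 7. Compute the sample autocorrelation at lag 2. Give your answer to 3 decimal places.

Mean x̄ = (6 − 6 + 3 + 0 + 6 − 2 + 3)/7 = 1.4286
Deviations from mean: 4.5714, -7.4286, 1.5714, -1.4286, 4.5714, -3.4286, 1.5714
Numerator Σ_{t=1}^{5}(x_t−x̄)(x_{t+2}−x̄) = 37.0612
Denominator Σ(x_t−x̄)² = 115.7143
r_2 = 37.0612 / 115.7143 = 0.320

0.320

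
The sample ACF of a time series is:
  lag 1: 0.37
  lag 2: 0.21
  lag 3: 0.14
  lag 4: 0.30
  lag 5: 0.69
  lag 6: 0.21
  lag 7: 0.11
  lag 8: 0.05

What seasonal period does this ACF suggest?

The largest autocorrelation is r_5 = 0.69; the remaining lags stay at or below 0.37. The elevated value at lag 1 (0.37), dropping to 0.21 at lag 2, reflects decaying short-term dependence rather than seasonality.
The dominant spike at lag 5 indicates a seasonal period of 5.

5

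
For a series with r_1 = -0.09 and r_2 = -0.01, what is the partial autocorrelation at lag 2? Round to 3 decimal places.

-0.018

φ_{22} = (r_2 − r_1²) / (1 − r_1²)
r_1² = (-0.09)² = 0.0081
Numerator = -0.01 − 0.0081 = -0.0181; denominator = 1 − 0.0081 = 0.9919
φ_{22} = -0.0181 / 0.9919 = -0.018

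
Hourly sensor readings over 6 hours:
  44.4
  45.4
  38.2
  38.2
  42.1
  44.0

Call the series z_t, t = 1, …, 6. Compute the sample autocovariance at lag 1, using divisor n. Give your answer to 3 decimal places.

Mean z̄ = (44.4 + 45.4 + 38.2 + 38.2 + 42.1 + 44.0)/6 = 42.0500
Σ_{t=1}^{5}(z_t−z̄)(z_{t+1}−z̄) = 9.7025
γ_1 = 9.7025 / 6 = 1.617

1.617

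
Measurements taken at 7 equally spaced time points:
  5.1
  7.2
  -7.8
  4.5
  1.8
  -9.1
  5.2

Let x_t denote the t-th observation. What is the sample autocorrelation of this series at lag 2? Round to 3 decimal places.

-0.202

Mean x̄ = (5.1 + 7.2 − 7.8 + 4.5 + 1.8 − 9.1 + 5.2)/7 = 0.9857
Numerator Σ_{t=1}^{5}(x_t−x̄)(x_{t+2}−x̄) = -53.4747
Denominator Σ(x_t−x̄)² = 265.2286
r_2 = -53.4747 / 265.2286 = -0.202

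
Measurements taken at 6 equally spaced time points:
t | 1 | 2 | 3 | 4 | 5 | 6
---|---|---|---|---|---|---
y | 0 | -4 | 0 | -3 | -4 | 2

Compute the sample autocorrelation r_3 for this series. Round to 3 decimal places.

Mean ȳ = (0 − 4 + 0 − 3 − 4 + 2)/6 = -1.5000
Deviations from mean: 1.5000, -2.5000, 1.5000, -1.5000, -2.5000, 3.5000
Numerator Σ_{t=1}^{3}(y_t−ȳ)(y_{t+3}−ȳ) = 9.2500
Denominator Σ(y_t−ȳ)² = 31.5000
r_3 = 9.2500 / 31.5000 = 0.294

0.294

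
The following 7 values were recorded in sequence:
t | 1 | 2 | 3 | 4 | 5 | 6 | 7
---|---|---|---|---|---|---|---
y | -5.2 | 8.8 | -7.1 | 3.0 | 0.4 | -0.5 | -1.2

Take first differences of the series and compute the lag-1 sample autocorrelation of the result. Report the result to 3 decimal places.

-0.720

First differences Δy: 14.0, -15.9, 10.1, -2.6, -0.9, -0.7
Mean of differences = 0.6667
Numerator Σ(Δy_t−Δȳ)(Δy_{t+1}−Δȳ) = -400.7244
Denominator Σ(Δy_t−Δȳ)² = 556.2133
r_1(Δy) = -400.7244 / 556.2133 = -0.720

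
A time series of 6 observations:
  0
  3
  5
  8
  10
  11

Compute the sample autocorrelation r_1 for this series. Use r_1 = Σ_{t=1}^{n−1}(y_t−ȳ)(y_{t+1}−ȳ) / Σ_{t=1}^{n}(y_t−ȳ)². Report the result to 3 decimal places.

Mean ȳ = (0 + 3 + 5 + 8 + 10 + 11)/6 = 6.1667
Deviations from mean: -6.1667, -3.1667, -1.1667, 1.8333, 3.8333, 4.8333
Σ(y_t−ȳ)(y_{t+1}−ȳ) = (19.5278) + (3.6944) + (-2.1389) + (7.0278) + (18.5278) = 46.6389
Denominator Σ(y_t−ȳ)² = 90.8333
r_1 = 46.6389 / 90.8333 = 0.513

0.513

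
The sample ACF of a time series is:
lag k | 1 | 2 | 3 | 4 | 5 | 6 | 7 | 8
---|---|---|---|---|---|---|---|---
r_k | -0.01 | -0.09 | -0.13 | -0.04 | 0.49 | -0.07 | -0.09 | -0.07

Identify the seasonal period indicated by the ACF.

The largest autocorrelation is r_5 = 0.49; the remaining lags stay at or below -0.01.
The dominant spike at lag 5 indicates a seasonal period of 5.

5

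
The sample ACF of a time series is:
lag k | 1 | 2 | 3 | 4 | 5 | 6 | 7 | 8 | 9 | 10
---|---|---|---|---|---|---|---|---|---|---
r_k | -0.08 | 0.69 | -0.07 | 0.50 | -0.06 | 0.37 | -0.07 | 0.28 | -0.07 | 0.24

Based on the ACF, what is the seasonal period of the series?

The largest autocorrelation is r_2 = 0.69, with weaker echoes at lags 4 (0.50), 6 (0.37), 8 (0.28) and 10 (0.24); the remaining lags stay at or below -0.06.
The dominant spike at lag 2 indicates a seasonal period of 2.

2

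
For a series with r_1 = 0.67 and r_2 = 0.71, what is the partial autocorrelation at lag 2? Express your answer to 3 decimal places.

φ_{22} = (r_2 − r_1²) / (1 − r_1²)
r_1² = (0.67)² = 0.4489
Numerator = 0.71 − 0.4489 = 0.2611; denominator = 1 − 0.4489 = 0.5511
φ_{22} = 0.2611 / 0.5511 = 0.474

0.474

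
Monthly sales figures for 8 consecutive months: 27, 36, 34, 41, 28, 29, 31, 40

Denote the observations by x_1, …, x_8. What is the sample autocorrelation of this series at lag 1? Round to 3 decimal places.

Mean x̄ = (27 + 36 + 34 + 41 + 28 + 29 + 31 + 40)/8 = 33.2500
Σ(x_t−x̄)(x_{t+1}−x̄) = (-17.1875) + (2.0625) + (5.8125) + (-40.6875) + (22.3125) + (9.5625) + (-15.1875) = -33.3125
Denominator Σ(x_t−x̄)² = 203.5000
r_1 = -33.3125 / 203.5000 = -0.164

-0.164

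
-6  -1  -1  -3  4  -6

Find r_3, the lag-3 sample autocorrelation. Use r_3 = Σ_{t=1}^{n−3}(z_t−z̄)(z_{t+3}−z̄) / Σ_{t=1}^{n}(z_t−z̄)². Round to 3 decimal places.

Mean z̄ = (-6 − 1 − 1 − 3 + 4 − 6)/6 = -2.1667
Deviations from mean: -3.8333, 1.1667, 1.1667, -0.8333, 6.1667, -3.8333
Numerator Σ_{t=1}^{3}(z_t−z̄)(z_{t+3}−z̄) = 5.9167
Denominator Σ(z_t−z̄)² = 70.8333
r_3 = 5.9167 / 70.8333 = 0.084

0.084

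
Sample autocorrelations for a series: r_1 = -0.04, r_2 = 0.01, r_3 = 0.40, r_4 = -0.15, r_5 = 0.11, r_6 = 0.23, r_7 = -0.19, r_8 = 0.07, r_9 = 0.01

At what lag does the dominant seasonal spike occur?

The largest autocorrelation is r_3 = 0.40, with a weaker echo at lag 6 (0.23); the remaining lags stay at or below 0.11.
The dominant spike at lag 3 indicates a seasonal period of 3.

3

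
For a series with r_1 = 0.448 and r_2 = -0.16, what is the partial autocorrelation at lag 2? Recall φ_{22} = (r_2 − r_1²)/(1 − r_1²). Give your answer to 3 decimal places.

-0.451

φ_{22} = (r_2 − r_1²) / (1 − r_1²)
r_1² = (0.448)² = 0.200704
Numerator = -0.16 − 0.2007 = -0.3607; denominator = 1 − 0.2007 = 0.7993
φ_{22} = -0.3607 / 0.7993 = -0.451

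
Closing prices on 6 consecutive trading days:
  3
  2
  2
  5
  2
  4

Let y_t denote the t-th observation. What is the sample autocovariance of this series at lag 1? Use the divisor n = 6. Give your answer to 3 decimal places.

-0.667

Mean ȳ = (3 + 2 + 2 + 5 + 2 + 4)/6 = 3.0000
Deviations: 0.0000, -1.0000, -1.0000, 2.0000, -1.0000, 1.0000
Σ_{t=1}^{5}(y_t−ȳ)(y_{t+1}−ȳ) = -4.0000
γ_1 = -4.0000 / 6 = -0.667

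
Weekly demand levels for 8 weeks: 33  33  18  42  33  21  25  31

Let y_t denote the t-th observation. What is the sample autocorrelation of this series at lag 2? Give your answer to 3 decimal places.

Mean ȳ = (33 + 33 + 18 + 42 + 33 + 21 + 25 + 31)/8 = 29.5000
Numerator Σ_{t=1}^{6}(y_t−ȳ)(y_{t+2}−ȳ) = -171.5000
Denominator Σ(y_t−ȳ)² = 420.0000
r_2 = -171.5000 / 420.0000 = -0.408

-0.408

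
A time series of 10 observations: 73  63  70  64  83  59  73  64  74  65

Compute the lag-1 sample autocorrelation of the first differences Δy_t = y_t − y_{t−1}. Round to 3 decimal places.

-0.836

First differences Δy: -10, 7, -6, 19, -24, 14, -9, 10, -9
Mean of differences = -0.8889
Numerator Σ(Δy_t−Δȳ)(Δy_{t+1}−Δȳ) = -1315.0123
Denominator Σ(Δy_t−Δȳ)² = 1572.8889
r_1(Δy) = -1315.0123 / 1572.8889 = -0.836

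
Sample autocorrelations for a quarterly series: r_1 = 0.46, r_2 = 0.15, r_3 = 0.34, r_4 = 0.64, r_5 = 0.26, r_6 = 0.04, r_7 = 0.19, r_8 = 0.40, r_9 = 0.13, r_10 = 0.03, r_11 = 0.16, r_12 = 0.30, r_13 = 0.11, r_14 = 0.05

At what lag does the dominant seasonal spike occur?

4

The largest autocorrelation is r_4 = 0.64; the remaining lags stay at or below 0.46. The elevated value at lag 1 (0.46), dropping to 0.15 at lag 2, reflects decaying short-term dependence rather than seasonality.
The dominant spike at lag 4 indicates a seasonal period of 4.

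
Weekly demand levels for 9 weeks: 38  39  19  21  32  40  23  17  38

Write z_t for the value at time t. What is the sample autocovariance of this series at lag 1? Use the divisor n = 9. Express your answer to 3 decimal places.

-1.716

Mean z̄ = (38 + 39 + 19 + 21 + 32 + 40 + 23 + 17 + 38)/9 = 29.6667
Σ_{t=1}^{8}(z_t−z̄)(z_{t+1}−z̄) = -15.4444
γ_1 = -15.4444 / 9 = -1.716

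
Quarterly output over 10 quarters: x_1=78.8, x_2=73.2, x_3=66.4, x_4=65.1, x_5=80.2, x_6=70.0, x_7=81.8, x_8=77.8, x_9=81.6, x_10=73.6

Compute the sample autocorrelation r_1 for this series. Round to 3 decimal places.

Mean x̄ = (78.8 + 73.2 + 66.4 + 65.1 + 80.2 + 70.0 + 81.8 + 77.8 + 81.6 + 73.6)/10 = 74.8500
Numerator Σ_{t=1}^{9}(x_t−x̄)(x_{t+1}−x̄) = 9.9725
Denominator Σ(x_t−x̄)² = 341.0650
r_1 = 9.9725 / 341.0650 = 0.029

0.029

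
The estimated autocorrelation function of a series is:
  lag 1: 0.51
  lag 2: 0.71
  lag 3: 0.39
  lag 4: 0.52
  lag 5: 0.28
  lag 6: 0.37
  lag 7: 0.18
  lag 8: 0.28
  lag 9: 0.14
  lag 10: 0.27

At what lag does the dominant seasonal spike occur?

The largest autocorrelation is r_2 = 0.71, with a weaker echo at lag 4 (0.52); the remaining lags stay at or below 0.51.
The dominant spike at lag 2 indicates a seasonal period of 2.

2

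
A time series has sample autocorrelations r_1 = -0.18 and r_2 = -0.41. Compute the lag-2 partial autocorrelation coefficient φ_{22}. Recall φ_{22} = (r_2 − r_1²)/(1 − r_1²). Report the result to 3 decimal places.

φ_{22} = (r_2 − r_1²) / (1 − r_1²)
r_1² = (-0.18)² = 0.0324
Numerator = -0.41 − 0.0324 = -0.4424; denominator = 1 − 0.0324 = 0.9676
φ_{22} = -0.4424 / 0.9676 = -0.457

-0.457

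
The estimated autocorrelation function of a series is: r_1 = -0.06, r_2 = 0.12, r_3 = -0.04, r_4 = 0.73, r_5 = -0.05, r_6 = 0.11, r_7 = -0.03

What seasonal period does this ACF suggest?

4

The largest autocorrelation is r_4 = 0.73; the remaining lags stay at or below 0.12.
The dominant spike at lag 4 indicates a seasonal period of 4.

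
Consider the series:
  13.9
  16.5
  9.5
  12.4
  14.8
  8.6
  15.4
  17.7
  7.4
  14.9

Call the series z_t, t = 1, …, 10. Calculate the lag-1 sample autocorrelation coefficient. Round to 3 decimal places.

-0.469

Mean z̄ = (13.9 + 16.5 + 9.5 + 12.4 + 14.8 + 8.6 + 15.4 + 17.7 + 7.4 + 14.9)/10 = 13.1100
Numerator Σ_{t=1}^{9}(z_t−z̄)(z_{t+1}−z̄) = -52.0651
Denominator Σ(z_t−z̄)² = 110.9690
r_1 = -52.0651 / 110.9690 = -0.469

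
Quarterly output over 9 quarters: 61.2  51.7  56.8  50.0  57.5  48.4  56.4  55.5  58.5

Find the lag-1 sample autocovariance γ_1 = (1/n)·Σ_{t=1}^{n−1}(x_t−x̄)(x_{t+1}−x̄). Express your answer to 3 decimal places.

Mean x̄ = (61.2 + 51.7 + 56.8 + 50.0 + 57.5 + 48.4 + 56.4 + 55.5 + 58.5)/9 = 55.1111
Σ_{t=1}^{8}(x_t−x̄)(x_{t+1}−x̄) = -70.2357
γ_1 = -70.2357 / 9 = -7.804

-7.804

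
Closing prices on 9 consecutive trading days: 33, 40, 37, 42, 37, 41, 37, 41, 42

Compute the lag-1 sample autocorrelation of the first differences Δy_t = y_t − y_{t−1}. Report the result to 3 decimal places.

-0.758

First differences Δy: 7, -3, 5, -5, 4, -4, 4, 1
Mean of differences = 1.1250
Numerator Σ(Δy_t−Δȳ)(Δy_{t+1}−Δȳ) = -111.3906
Denominator Σ(Δy_t−Δȳ)² = 146.8750
r_1(Δy) = -111.3906 / 146.8750 = -0.758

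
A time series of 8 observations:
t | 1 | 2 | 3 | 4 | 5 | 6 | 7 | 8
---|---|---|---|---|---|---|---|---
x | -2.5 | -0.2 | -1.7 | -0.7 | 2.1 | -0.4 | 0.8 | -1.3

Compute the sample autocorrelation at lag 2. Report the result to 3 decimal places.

0.169

Mean x̄ = (-2.5 − 0.2 − 1.7 − 0.7 + 2.1 − 0.4 + 0.8 − 1.3)/8 = -0.4875
Deviations from mean: -2.0125, 0.2875, -1.2125, -0.2125, 2.5875, 0.0875, 1.2875, -0.8125
Σ(x_t−x̄)(x_{t+2}−x̄) = (2.4402) + (-0.0611) + (-3.1373) + (-0.0186) + (3.3314) + (-0.0711) = 2.4834
Denominator Σ(x_t−x̄)² = 14.6688
r_2 = 2.4834 / 14.6688 = 0.169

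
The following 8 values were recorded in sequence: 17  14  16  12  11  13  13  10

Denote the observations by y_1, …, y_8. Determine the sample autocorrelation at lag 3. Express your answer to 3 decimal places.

Mean ȳ = (17 + 14 + 16 + 12 + 11 + 13 + 13 + 10)/8 = 13.2500
Deviations from mean: 3.7500, 0.7500, 2.7500, -1.2500, -2.2500, -0.2500, -0.2500, -3.2500
Σ(y_t−ȳ)(y_{t+3}−ȳ) = (-4.6875) + (-1.6875) + (-0.6875) + (0.3125) + (7.3125) = 0.5625
Denominator Σ(y_t−ȳ)² = 39.5000
r_3 = 0.5625 / 39.5000 = 0.014

0.014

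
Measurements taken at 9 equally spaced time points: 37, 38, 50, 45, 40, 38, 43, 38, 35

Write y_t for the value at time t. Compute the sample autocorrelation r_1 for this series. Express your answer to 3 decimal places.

Mean ȳ = (37 + 38 + 50 + 45 + 40 + 38 + 43 + 38 + 35)/9 = 40.4444
Numerator Σ_{t=1}^{8}(y_t−ȳ)(y_{t+1}−ȳ) = 28.4691
Denominator Σ(y_t−ȳ)² = 178.2222
r_1 = 28.4691 / 178.2222 = 0.160

0.160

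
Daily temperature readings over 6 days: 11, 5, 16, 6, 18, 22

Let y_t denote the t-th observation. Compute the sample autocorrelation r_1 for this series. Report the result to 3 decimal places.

-0.082

Mean ȳ = (11 + 5 + 16 + 6 + 18 + 22)/6 = 13.0000
Deviations from mean: -2.0000, -8.0000, 3.0000, -7.0000, 5.0000, 9.0000
Σ(y_t−ȳ)(y_{t+1}−ȳ) = (16.0000) + (-24.0000) + (-21.0000) + (-35.0000) + (45.0000) = -19.0000
Denominator Σ(y_t−ȳ)² = 232.0000
r_1 = -19.0000 / 232.0000 = -0.082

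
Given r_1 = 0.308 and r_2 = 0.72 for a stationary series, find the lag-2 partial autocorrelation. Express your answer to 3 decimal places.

0.691

φ_{22} = (r_2 − r_1²) / (1 − r_1²)
r_1² = (0.308)² = 0.094864
Numerator = 0.72 − 0.0949 = 0.6251; denominator = 1 − 0.0949 = 0.9051
φ_{22} = 0.6251 / 0.9051 = 0.691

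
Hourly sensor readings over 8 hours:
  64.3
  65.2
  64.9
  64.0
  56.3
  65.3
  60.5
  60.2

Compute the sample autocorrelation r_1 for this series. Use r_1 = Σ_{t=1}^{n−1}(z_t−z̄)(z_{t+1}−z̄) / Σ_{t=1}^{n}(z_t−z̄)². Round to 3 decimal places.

Mean z̄ = (64.3 + 65.2 + 64.9 + 64.0 + 56.3 + 65.3 + 60.5 + 60.2)/8 = 62.5875
Deviations from mean: 1.7125, 2.6125, 2.3125, 1.4125, -6.2875, 2.7125, -2.0875, -2.3875
Numerator Σ_{t=1}^{7}(z_t−z̄)(z_{t+1}−z̄) = -12.8327
Denominator Σ(z_t−z̄)² = 74.0488
r_1 = -12.8327 / 74.0488 = -0.173

-0.173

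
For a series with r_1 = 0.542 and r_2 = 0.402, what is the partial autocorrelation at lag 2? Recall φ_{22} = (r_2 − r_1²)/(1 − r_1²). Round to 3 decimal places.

0.153

φ_{22} = (r_2 − r_1²) / (1 − r_1²)
r_1² = (0.542)² = 0.293764
Numerator = 0.402 − 0.2938 = 0.1082; denominator = 1 − 0.2938 = 0.7062
φ_{22} = 0.1082 / 0.7062 = 0.153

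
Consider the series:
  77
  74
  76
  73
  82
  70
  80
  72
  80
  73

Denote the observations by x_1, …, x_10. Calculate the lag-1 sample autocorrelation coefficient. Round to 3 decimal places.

Mean x̄ = (77 + 74 + 76 + 73 + 82 + 70 + 80 + 72 + 80 + 73)/10 = 75.7000
Numerator Σ_{t=1}^{9}(x_t−x̄)(x_{t+1}−x̄) = -124.3900
Denominator Σ(x_t−x̄)² = 142.1000
r_1 = -124.3900 / 142.1000 = -0.875

-0.875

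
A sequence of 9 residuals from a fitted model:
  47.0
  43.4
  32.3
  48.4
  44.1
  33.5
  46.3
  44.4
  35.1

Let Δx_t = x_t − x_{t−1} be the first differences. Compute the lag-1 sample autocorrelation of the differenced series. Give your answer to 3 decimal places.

First differences Δx: -3.6, -11.1, 16.1, -4.3, -10.6, 12.8, -1.9, -9.3
Mean of differences = -1.4875
Numerator Σ(Δx_t−Δx̄)(Δx_{t+1}−Δx̄) = -305.4552
Denominator Σ(Δx_t−Δx̄)² = 762.4688
r_1(Δx) = -305.4552 / 762.4688 = -0.401

-0.401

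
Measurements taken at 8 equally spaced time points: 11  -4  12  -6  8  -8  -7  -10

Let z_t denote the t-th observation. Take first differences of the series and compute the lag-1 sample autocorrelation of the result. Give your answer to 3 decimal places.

-0.865

First differences Δz: -15, 16, -18, 14, -16, 1, -3
Mean of differences = -3.0000
Numerator Σ(Δz_t−Δz̄)(Δz_{t+1}−Δz̄) = -1041.0000
Denominator Σ(Δz_t−Δz̄)² = 1204.0000
r_1(Δz) = -1041.0000 / 1204.0000 = -0.865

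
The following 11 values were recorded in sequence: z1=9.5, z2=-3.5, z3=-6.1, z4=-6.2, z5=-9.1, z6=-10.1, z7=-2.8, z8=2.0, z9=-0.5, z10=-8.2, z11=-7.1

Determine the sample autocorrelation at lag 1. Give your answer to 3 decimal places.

0.221

Mean z̄ = (9.5 − 3.5 − 6.1 − 6.2 − 9.1 − 10.1 − 2.8 + 2.0 − 0.5 − 8.2 − 7.1)/11 = -3.8273
Numerator Σ_{t=1}^{10}(z_t−z̄)(z_{t+1}−z̄) = 73.2883
Denominator Σ(z_t−z̄)² = 331.5818
r_1 = 73.2883 / 331.5818 = 0.221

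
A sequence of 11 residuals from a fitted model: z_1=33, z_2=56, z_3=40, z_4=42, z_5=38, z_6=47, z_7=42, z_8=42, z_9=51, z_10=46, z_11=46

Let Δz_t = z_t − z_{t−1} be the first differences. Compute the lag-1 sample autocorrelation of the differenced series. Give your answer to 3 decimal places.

-0.523

First differences Δz: 23, -16, 2, -4, 9, -5, 0, 9, -5, 0
Mean of differences = 1.3000
Numerator Σ(Δz_t−Δz̄)(Δz_{t+1}−Δz̄) = -522.6900
Denominator Σ(Δz_t−Δz̄)² = 1000.1000
r_1(Δz) = -522.6900 / 1000.1000 = -0.523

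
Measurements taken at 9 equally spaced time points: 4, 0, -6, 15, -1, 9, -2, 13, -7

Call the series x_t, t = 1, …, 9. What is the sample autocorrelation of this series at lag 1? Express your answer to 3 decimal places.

-0.654

Mean x̄ = (4 + 0 − 6 + 15 − 1 + 9 − 2 + 13 − 7)/9 = 2.7778
Numerator Σ_{t=1}^{8}(x_t−x̄)(x_{t+1}−x̄) = -334.4938
Denominator Σ(x_t−x̄)² = 511.5556
r_1 = -334.4938 / 511.5556 = -0.654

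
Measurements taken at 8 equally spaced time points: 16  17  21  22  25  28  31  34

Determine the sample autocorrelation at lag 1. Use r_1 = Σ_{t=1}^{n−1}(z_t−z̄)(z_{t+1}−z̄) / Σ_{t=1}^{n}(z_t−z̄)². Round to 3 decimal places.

0.628

Mean z̄ = (16 + 17 + 21 + 22 + 25 + 28 + 31 + 34)/8 = 24.2500
Deviations from mean: -8.2500, -7.2500, -3.2500, -2.2500, 0.7500, 3.7500, 6.7500, 9.7500
Numerator Σ_{t=1}^{7}(z_t−z̄)(z_{t+1}−z̄) = 182.9375
Denominator Σ(z_t−z̄)² = 291.5000
r_1 = 182.9375 / 291.5000 = 0.628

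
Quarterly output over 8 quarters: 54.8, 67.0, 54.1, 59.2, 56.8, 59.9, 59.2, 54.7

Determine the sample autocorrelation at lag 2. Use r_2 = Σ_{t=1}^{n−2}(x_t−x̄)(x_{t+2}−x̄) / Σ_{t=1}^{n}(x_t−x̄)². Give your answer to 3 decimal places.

0.183

Mean x̄ = (54.8 + 67.0 + 54.1 + 59.2 + 56.8 + 59.9 + 59.2 + 54.7)/8 = 58.2125
Σ(x_t−x̄)(x_{t+2}−x̄) = (14.0339) + (8.6777) + (5.8089) + (1.6664) + (-1.3948) + (-5.9273) = 22.8647
Denominator Σ(x_t−x̄)² = 124.9088
r_2 = 22.8647 / 124.9088 = 0.183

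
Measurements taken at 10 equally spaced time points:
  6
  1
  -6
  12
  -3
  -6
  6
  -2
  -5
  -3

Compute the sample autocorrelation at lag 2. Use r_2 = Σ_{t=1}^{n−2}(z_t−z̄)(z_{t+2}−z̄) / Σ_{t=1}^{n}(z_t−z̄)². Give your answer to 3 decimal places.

-0.321

Mean z̄ = (6 + 1 − 6 + 12 − 3 − 6 + 6 − 2 − 5 − 3)/10 = 0.0000
Numerator Σ_{t=1}^{8}(z_t−z̄)(z_{t+2}−z̄) = -108.0000
Denominator Σ(z_t−z̄)² = 336.0000
r_2 = -108.0000 / 336.0000 = -0.321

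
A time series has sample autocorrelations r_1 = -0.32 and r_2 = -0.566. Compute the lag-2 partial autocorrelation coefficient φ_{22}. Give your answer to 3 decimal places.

-0.745

φ_{22} = (r_2 − r_1²) / (1 − r_1²)
r_1² = (-0.32)² = 0.1024
Numerator = -0.566 − 0.1024 = -0.6684; denominator = 1 − 0.1024 = 0.8976
φ_{22} = -0.6684 / 0.8976 = -0.745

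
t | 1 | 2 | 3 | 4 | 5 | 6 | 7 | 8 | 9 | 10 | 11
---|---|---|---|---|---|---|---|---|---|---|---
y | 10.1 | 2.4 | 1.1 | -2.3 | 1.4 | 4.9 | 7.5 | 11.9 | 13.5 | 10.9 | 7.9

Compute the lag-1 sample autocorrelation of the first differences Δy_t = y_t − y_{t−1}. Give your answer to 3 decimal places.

First differences Δy: -7.7, -1.3, -3.4, 3.7, 3.5, 2.6, 4.4, 1.6, -2.6, -3.0
Mean of differences = -0.2200
Numerator Σ(Δy_t−Δȳ)(Δy_{t+1}−Δȳ) = 47.8416
Denominator Σ(Δy_t−Δȳ)² = 142.4360
r_1(Δy) = 47.8416 / 142.4360 = 0.336

0.336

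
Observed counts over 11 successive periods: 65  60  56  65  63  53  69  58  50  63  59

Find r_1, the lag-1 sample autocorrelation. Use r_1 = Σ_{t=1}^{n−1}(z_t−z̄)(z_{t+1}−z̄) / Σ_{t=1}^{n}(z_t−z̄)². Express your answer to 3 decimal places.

-0.375

Mean z̄ = (65 + 60 + 56 + 65 + 63 + 53 + 69 + 58 + 50 + 63 + 59)/11 = 60.0909
Numerator Σ_{t=1}^{10}(z_t−z̄)(z_{t+1}−z̄) = -119.7355
Denominator Σ(z_t−z̄)² = 318.9091
r_1 = -119.7355 / 318.9091 = -0.375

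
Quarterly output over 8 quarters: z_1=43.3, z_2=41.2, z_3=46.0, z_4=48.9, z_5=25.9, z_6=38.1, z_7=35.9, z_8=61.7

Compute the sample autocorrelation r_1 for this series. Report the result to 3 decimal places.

-0.146

Mean z̄ = (43.3 + 41.2 + 46.0 + 48.9 + 25.9 + 38.1 + 35.9 + 61.7)/8 = 42.6250
Σ(z_t−z̄)(z_{t+1}−z̄) = (-0.9619) + (-4.8094) + (21.1781) + (-104.9494) + (75.6806) + (30.4306) + (-128.2794) = -111.7106
Denominator Σ(z_t−z̄)² = 762.5350
r_1 = -111.7106 / 762.5350 = -0.146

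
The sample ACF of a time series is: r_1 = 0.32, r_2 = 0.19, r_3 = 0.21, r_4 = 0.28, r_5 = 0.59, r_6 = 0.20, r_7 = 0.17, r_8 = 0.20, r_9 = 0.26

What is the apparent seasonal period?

The largest autocorrelation is r_5 = 0.59; the remaining lags stay at or below 0.32. The elevated value at lag 1 (0.32), dropping to 0.19 at lag 2, reflects decaying short-term dependence rather than seasonality.
The dominant spike at lag 5 indicates a seasonal period of 5.

5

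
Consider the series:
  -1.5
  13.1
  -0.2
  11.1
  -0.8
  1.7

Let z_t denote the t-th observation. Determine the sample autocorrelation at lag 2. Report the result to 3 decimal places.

Mean z̄ = (-1.5 + 13.1 − 0.2 + 11.1 − 0.8 + 1.7)/6 = 3.9000
Σ(z_t−z̄)(z_{t+2}−z̄) = (22.1400) + (66.2400) + (19.2700) + (-15.8400) = 91.8100
Denominator Σ(z_t−z̄)² = 209.3800
r_2 = 91.8100 / 209.3800 = 0.438

0.438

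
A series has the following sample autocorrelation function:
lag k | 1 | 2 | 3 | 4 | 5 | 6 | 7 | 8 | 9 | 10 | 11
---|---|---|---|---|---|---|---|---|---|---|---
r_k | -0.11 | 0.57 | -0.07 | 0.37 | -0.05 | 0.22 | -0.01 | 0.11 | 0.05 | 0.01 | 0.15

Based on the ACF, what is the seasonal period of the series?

2

The largest autocorrelation is r_2 = 0.57, with weaker echoes at lags 4 (0.37) and 6 (0.22); the remaining lags stay at or below 0.15.
The dominant spike at lag 2 indicates a seasonal period of 2.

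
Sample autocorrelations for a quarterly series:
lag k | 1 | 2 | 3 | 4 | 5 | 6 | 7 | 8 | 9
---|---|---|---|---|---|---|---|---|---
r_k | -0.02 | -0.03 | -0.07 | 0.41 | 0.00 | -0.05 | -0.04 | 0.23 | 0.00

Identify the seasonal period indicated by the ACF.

4

The largest autocorrelation is r_4 = 0.41, with a weaker echo at lag 8 (0.23); the remaining lags stay at or below 0.00.
The dominant spike at lag 4 indicates a seasonal period of 4.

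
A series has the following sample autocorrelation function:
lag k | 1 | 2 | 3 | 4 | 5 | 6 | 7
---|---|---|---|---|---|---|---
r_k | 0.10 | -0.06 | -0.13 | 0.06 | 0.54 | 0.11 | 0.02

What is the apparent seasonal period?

5

The largest autocorrelation is r_5 = 0.54; the remaining lags stay at or below 0.11.
The dominant spike at lag 5 indicates a seasonal period of 5.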